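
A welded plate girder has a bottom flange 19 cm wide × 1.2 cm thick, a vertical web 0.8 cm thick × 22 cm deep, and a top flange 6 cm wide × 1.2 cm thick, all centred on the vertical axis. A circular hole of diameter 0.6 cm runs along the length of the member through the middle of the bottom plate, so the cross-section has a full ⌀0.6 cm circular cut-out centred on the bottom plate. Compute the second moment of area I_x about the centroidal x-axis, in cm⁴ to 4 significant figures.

Treat the section as a set of non-overlapping primitives; coordinates are from the bounding-box lower-left.
Bottom plate: 19 × 1.2, A = 22.8 cm², y = 0.6 cm, Ī = 2.736 cm⁴.
Web plate: 0.8 × 22, A = 17.6 cm², y = 12.2 cm, Ī = 709.867 cm⁴.
Top plate: 6 × 1.2, A = 7.2 cm², y = 23.8 cm, Ī = 0.864 cm⁴.
Hole (subtracted): ⌀0.6, A = 0.282743 cm², y = 0.6 cm, Ī = 0.00636173 cm⁴.
Centroid: ȳ = ΣA·y / ΣA = 8.44492 cm.
Transfer each piece to the centroidal x-axis using Ī + A·d² with d = y − 8.44492:
  bottom plate: d = -7.84492 cm → contributes +1405.91 cm⁴
  web plate: d = 3.75508 cm → contributes +958.038 cm⁴
  top plate: d = 15.3551 cm → contributes +1698.47 cm⁴
  hole: d = -7.84492 cm → contributes −17.4072 cm⁴
Total I = 4045.01 cm⁴.

I_x ≈ 4045 cm⁴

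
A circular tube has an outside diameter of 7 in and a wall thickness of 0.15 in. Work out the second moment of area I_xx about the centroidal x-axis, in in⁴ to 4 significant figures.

Split into non-overlapping primitives; take the origin at the lower-left of the bounding box.
Outer circle: ⌀7, A = 38.4845 in², y = 3.5 in, Ī = 117.859 in⁴.
Bore (subtracted): ⌀6.7, A = 35.2565 in², y = 3.5 in, Ī = 98.9166 in⁴.
By symmetry the centroid is at mid-height, ȳ = 3.5 in.
All pieces are centred on the centroidal x-axis, so I = ΣĪ (holes subtracted) = 18.9422 in⁴.

I_xx ≈ 18.94 in⁴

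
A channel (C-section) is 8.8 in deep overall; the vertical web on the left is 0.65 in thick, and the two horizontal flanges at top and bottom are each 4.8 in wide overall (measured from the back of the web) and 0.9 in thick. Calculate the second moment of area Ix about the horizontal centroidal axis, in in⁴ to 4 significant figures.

Break the section into simple shapes (no overlaps), measuring from the bottom-left corner of the bounding box.
Web: 0.65 × 8.8, A = 5.72 in², y = 4.4 in, Ī = 36.9131 in⁴.
Top flange (beyond web): 4.15 × 0.9, A = 3.735 in², y = 8.35 in, Ī = 0.252113 in⁴.
Bottom flange (beyond web): 4.15 × 0.9, A = 3.735 in², y = 0.45 in, Ī = 0.252113 in⁴.
By symmetry the centroid is at mid-height, ȳ = 4.4 in.
Transfer each piece to the horizontal centroidal axis using Ī + A·d² with d = y − 4.4:
  web: d = 0 in → contributes +36.9131 in⁴
  top flange (beyond web): d = 3.95 in → contributes +58.5275 in⁴
  bottom flange (beyond web): d = -3.95 in → contributes +58.5275 in⁴
Total I = 153.968 in⁴.

Ix ≈ 154.0 in⁴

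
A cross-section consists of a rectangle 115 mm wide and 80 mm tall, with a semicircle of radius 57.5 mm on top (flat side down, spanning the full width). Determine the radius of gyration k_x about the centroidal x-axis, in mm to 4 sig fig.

k_x ≈ 37.16 mm

Treat the section as a set of non-overlapping primitives; coordinates are from the bounding-box lower-left.
Rectangular body: 115 × 80, A = 9 200 mm², y = 40 mm, Ī = 4 906 667 mm⁴.
Semicircular cap: semicircle r = 57.5, A = 5193.45 mm², y = 104.404 mm, Ī = 1 199 785 mm⁴.
Centroid: ȳ = ΣA·y / ΣA = 63.2382 mm.
Transfer each piece to the centroidal x-axis using Ī + A·d² with d = y − 63.2382:
  rectangular body: d = -23.2382 mm → contributes +9 874 784 mm⁴
  semicircular cap: d = 41.1656 mm → contributes +10 000 625 mm⁴
Total I = 19 875 409 mm⁴.
Radius of gyration: k = √(I/A) = √(19 875 409 / 14393.4) = 37.16 mm.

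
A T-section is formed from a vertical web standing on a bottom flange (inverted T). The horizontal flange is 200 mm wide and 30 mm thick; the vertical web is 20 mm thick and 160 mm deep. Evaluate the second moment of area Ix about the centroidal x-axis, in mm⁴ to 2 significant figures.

Treat the section as a set of non-overlapping primitives; coordinates are from the bounding-box lower-left.
Flange: 200 × 30, A = 6 000 mm², y = 15 mm, Ī = 450 000 mm⁴.
Web: 20 × 160, A = 3 200 mm², y = 110 mm, Ī = 6 826 667 mm⁴.
Centroid: ȳ = ΣA·y / ΣA = 48.04 mm.
Transfer each piece to the centroidal x-axis using Ī + A·d² with d = y − 48.04:
  flange: d = -33.04 mm → contributes +7 001 229 mm⁴
  web: d = 61.96 mm → contributes +19 110 221 mm⁴
Total I = 26 111 449 mm⁴.

Ix ≈ 2.6 × 10⁷ mm⁴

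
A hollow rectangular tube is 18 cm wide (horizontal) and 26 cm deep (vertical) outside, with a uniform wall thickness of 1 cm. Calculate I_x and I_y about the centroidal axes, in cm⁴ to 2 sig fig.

I_x ≈ 7900 cm⁴, I_y ≈ 4400 cm⁴

Treat the section as a set of non-overlapping primitives; coordinates are from the bounding-box lower-left.
Outer rectangle: 18 × 26, A = 468 cm², y = 13 cm, Ī = 26 364 cm⁴.
Inner void (subtracted): 16 × 24, A = 384 cm², y = 13 cm, Ī = 18 432 cm⁴.
By symmetry the centroid is at mid-height, ȳ = 13 cm.
All pieces are centred on the centroidal x-axis, so I = ΣĪ (holes subtracted) = 7 932 cm⁴.
Repeating about the centroidal y-axis gives I_y = 4 444 cm⁴.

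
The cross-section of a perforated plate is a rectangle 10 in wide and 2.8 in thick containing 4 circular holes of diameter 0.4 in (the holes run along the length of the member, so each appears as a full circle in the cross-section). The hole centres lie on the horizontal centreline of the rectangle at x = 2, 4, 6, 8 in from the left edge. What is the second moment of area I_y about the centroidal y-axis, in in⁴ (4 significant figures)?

Split into non-overlapping primitives; take the origin at the lower-left of the bounding box.
Plate: 10 × 2.8, A = 28 in², x = 5 in, Ī = 233.333 in⁴.
Hole 1 (subtracted): ⌀0.4, A = 0.125664 in², x = 2 in, Ī = 0.00125664 in⁴.
Hole 2 (subtracted): ⌀0.4, A = 0.125664 in², x = 4 in, Ī = 0.00125664 in⁴.
Hole 3 (subtracted): ⌀0.4, A = 0.125664 in², x = 6 in, Ī = 0.00125664 in⁴.
Hole 4 (subtracted): ⌀0.4, A = 0.125664 in², x = 8 in, Ī = 0.00125664 in⁴.
By symmetry the centroid is at mid-width, x̄ = 5 in.
Transfer each piece to the centroidal y-axis using Ī + A·d² with d = x − 5:
  plate: d = 0 in → contributes +233.333 in⁴
  hole 1: d = -3 in → contributes −1.13223 in⁴
  hole 2: d = -1 in → contributes −0.12692 in⁴
  hole 3: d = 1 in → contributes −0.12692 in⁴
  hole 4: d = 3 in → contributes −1.13223 in⁴
Total I = 230.815 in⁴.

I_y ≈ 230.8 in⁴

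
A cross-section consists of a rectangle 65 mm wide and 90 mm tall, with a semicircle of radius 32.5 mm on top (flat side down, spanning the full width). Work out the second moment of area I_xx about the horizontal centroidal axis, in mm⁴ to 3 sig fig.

I_xx ≈ 8.54 × 10⁶ mm⁴

Treat the section as a set of non-overlapping primitives; coordinates are from the bounding-box lower-left.
Rectangular body: 65 × 90, A = 5 850 mm², y = 45 mm, Ī = 3 948 750 mm⁴.
Semicircular cap: semicircle r = 32.5, A = 1659.2 mm², y = 103.79 mm, Ī = 122 452 mm⁴.
Centroid: ȳ = ΣA·y / ΣA = 57.99 mm.
Transfer each piece to the horizontal centroidal axis using Ī + A·d² with d = y − 57.99:
  rectangular body: d = -12.99 mm → contributes +4 935 949 mm⁴
  semicircular cap: d = 45.803 mm → contributes +3 603 211 mm⁴
Total I = 8 539 160 mm⁴.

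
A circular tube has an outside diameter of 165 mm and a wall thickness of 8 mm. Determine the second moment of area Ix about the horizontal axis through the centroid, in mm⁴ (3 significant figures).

Ix ≈ 1.22 × 10⁷ mm⁴

Break the section into simple shapes (no overlaps), measuring from the bottom-left corner of the bounding box.
Outer circle: ⌀165, A = 21 382 mm², y = 82.5 mm, Ī = 36 383 601 mm⁴.
Bore (subtracted): ⌀149, A = 17 437 mm², y = 82.5 mm, Ī = 24 194 406 mm⁴.
By symmetry the centroid is at mid-height, ȳ = 82.5 mm.
All pieces are centred on the horizontal axis through the centroid, so I = ΣĪ (holes subtracted) = 12 189 194 mm⁴.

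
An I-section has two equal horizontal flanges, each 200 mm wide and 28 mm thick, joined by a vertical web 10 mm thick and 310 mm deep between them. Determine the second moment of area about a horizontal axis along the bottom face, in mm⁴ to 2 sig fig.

Treat the section as a set of non-overlapping primitives; coordinates are from the bounding-box lower-left.
Bottom flange: 200 × 28, A = 5 600 mm², y = 14 mm, Ī = 365 867 mm⁴.
Web: 10 × 310, A = 3 100 mm², y = 183 mm, Ī = 24 825 833 mm⁴.
Top flange: 200 × 28, A = 5 600 mm², y = 352 mm, Ī = 365 867 mm⁴.
Transfer each piece to the base of the section using Ī + A·d² with d = y − 0:
  bottom flange: d = 14 mm → contributes +1 463 467 mm⁴
  web: d = 183 mm → contributes +128 641 733 mm⁴
  top flange: d = 352 mm → contributes +694 228 267 mm⁴
Total I = 824 333 467 mm⁴.

I_base ≈ 8.2 × 10⁸ mm⁴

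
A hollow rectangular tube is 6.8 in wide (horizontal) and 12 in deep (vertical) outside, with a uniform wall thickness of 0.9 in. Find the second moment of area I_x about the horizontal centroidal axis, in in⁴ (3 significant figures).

Treat the section as a set of non-overlapping primitives; coordinates are from the bounding-box lower-left.
Outer rectangle: 6.8 × 12, A = 81.6 in², y = 6 in, Ī = 979.2 in⁴.
Inner void (subtracted): 5 × 10.2, A = 51 in², y = 6 in, Ī = 442.17 in⁴.
By symmetry the centroid is at mid-height, ȳ = 6 in.
All pieces are centred on the horizontal centroidal axis, so I = ΣĪ (holes subtracted) = 537.03 in⁴.

I_x ≈ 537 in⁴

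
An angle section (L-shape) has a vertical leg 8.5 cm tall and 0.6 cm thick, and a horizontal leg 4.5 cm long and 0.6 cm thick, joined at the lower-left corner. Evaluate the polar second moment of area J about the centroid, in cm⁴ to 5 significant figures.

Split into non-overlapping primitives; take the origin at the lower-left of the bounding box.
Vertical leg: 0.6 × 8.5, A = 5.1 cm², y = 4.25 cm, Ī = 30.70625 cm⁴.
Horizontal leg (remainder): 3.9 × 0.6, A = 2.34 cm², y = 0.3 cm, Ī = 0.0702 cm⁴.
Centroid: ȳ = ΣA·y / ΣA = 3.007661 cm.
Transfer each piece to the centroidal x-axis using Ī + A·d² with d = y − 3.007661:
  vertical leg: d = 1.242339 cm → contributes +38.57762 cm⁴
  horizontal leg (remainder): d = -2.707661 cm → contributes +17.22575 cm⁴
Total I = 55.80336 cm⁴.
For the y-axis: x̄ = 1.007661 cm.
Repeating about the centroidal y-axis gives I_y = 11.23936 cm⁴.
Polar second moment: J = I_x + I_y = 67.04273 cm⁴.

J ≈ 67.043 cm⁴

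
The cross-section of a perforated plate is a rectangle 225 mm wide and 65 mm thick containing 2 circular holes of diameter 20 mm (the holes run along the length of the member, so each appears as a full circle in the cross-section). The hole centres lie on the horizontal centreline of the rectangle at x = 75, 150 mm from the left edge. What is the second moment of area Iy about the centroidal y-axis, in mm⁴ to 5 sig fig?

Iy ≈ 6.0800 × 10⁷ mm⁴

Treat the section as a set of non-overlapping primitives; coordinates are from the bounding-box lower-left.
Plate: 225 × 65, A = 14 625 mm², x = 112.5 mm, Ī = 61 699 219 mm⁴.
Hole 1 (subtracted): ⌀20, A = 314.1593 mm², x = 75 mm, Ī = 7853.982 mm⁴.
Hole 2 (subtracted): ⌀20, A = 314.1593 mm², x = 150 mm, Ī = 7853.982 mm⁴.
By symmetry the centroid is at mid-width, x̄ = 112.5 mm.
Transfer each piece to the centroidal y-axis using Ī + A·d² with d = x − 112.5:
  plate: d = 0 mm → contributes +61 699 219 mm⁴
  hole 1: d = -37.5 mm → contributes −449640.4 mm⁴
  hole 2: d = 37.5 mm → contributes −449640.4 mm⁴
Total I = 60 799 938 mm⁴.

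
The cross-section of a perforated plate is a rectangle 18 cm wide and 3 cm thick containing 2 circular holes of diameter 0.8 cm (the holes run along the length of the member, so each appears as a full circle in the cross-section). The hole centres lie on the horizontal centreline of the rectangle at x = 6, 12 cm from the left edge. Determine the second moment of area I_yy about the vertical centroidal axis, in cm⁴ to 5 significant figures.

Treat the section as a set of non-overlapping primitives; coordinates are from the bounding-box lower-left.
Plate: 18 × 3, A = 54 cm², x = 9 cm, Ī = 1 458 cm⁴.
Hole 1 (subtracted): ⌀0.8, A = 0.5026548 cm², x = 6 cm, Ī = 0.02010619 cm⁴.
Hole 2 (subtracted): ⌀0.8, A = 0.5026548 cm², x = 12 cm, Ī = 0.02010619 cm⁴.
By symmetry the centroid is at mid-width, x̄ = 9 cm.
Transfer each piece to the vertical centroidal axis using Ī + A·d² with d = x − 9:
  plate: d = 0 cm → contributes +1 458 cm⁴
  hole 1: d = -3 cm → contributes −4.544 cm⁴
  hole 2: d = 3 cm → contributes −4.544 cm⁴
Total I = 1448.912 cm⁴.

I_yy ≈ 1448.9 cm⁴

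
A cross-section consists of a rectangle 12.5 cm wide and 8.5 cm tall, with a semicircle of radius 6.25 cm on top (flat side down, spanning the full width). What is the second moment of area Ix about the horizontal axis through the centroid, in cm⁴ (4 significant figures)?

Treat the section as a set of non-overlapping primitives; coordinates are from the bounding-box lower-left.
Rectangular body: 12.5 × 8.5, A = 106.25 cm², y = 4.25 cm, Ī = 639.714 cm⁴.
Semicircular cap: semicircle r = 6.25, A = 61.3592 cm², y = 11.1526 cm, Ī = 167.476 cm⁴.
Centroid: ȳ = ΣA·y / ΣA = 6.77693 cm.
Transfer each piece to the horizontal axis through the centroid using Ī + A·d² with d = y − 6.77693:
  rectangular body: d = -2.52693 cm → contributes +1318.16 cm⁴
  semicircular cap: d = 4.37565 cm → contributes +1342.28 cm⁴
Total I = 2660.44 cm⁴.

Ix ≈ 2660 cm⁴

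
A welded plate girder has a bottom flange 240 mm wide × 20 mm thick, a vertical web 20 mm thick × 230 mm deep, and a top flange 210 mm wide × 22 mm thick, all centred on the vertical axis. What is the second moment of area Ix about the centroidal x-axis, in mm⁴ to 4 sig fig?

Ix ≈ 1.689 × 10⁸ mm⁴

Treat the section as a set of non-overlapping primitives; coordinates are from the bounding-box lower-left.
Bottom plate: 240 × 20, A = 4 800 mm², y = 10 mm, Ī = 160 000 mm⁴.
Web plate: 20 × 230, A = 4 600 mm², y = 135 mm, Ī = 20 278 333 mm⁴.
Top plate: 210 × 22, A = 4 620 mm², y = 261 mm, Ī = 186 340 mm⁴.
Centroid: ȳ = ΣA·y / ΣA = 133.725 mm.
Transfer each piece to the centroidal x-axis using Ī + A·d² with d = y − 133.725:
  bottom plate: d = -123.725 mm → contributes +73 637 422 mm⁴
  web plate: d = 1.27532 mm → contributes +20 285 815 mm⁴
  top plate: d = 127.275 mm → contributes +75 025 754 mm⁴
Total I = 168 948 991 mm⁴.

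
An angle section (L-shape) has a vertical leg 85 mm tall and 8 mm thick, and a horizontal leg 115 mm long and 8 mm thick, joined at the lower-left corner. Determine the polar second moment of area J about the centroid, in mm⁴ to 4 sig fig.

J ≈ 3.049 × 10⁶ mm⁴

Decompose the section into non-overlapping parts with the origin at the bottom-left of its bounding rectangle.
Vertical leg: 8 × 85, A = 680 mm², y = 42.5 mm, Ī = 409 417 mm⁴.
Horizontal leg (remainder): 107 × 8, A = 856 mm², y = 4 mm, Ī = 4565.33 mm⁴.
Centroid: ȳ = ΣA·y / ΣA = 21.0443 mm.
Transfer each piece to the centroidal x-axis using Ī + A·d² with d = y − 21.0443:
  vertical leg: d = 21.4557 mm → contributes +722 454 mm⁴
  horizontal leg (remainder): d = -17.0443 mm → contributes +253 239 mm⁴
Total I = 975 693 mm⁴.
For the y-axis: x̄ = 36.0443 mm.
Repeating about the centroidal y-axis gives I_y = 2 073 253 mm⁴.
Polar second moment: J = I_x + I_y = 3 048 946 mm⁴.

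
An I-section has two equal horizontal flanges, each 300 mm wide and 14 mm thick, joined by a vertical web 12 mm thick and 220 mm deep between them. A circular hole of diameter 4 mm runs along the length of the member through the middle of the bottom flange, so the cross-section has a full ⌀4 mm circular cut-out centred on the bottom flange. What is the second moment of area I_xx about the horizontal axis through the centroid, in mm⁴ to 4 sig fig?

Split into non-overlapping primitives; take the origin at the lower-left of the bounding box.
Bottom flange: 300 × 14, A = 4 200 mm², y = 7 mm, Ī = 68 600 mm⁴.
Web: 12 × 220, A = 2 640 mm², y = 124 mm, Ī = 10 648 000 mm⁴.
Top flange: 300 × 14, A = 4 200 mm², y = 241 mm, Ī = 68 600 mm⁴.
Hole (subtracted): ⌀4, A = 12.5664 mm², y = 7 mm, Ī = 12.5664 mm⁴.
Centroid: ȳ = ΣA·y / ΣA = 124.133 mm.
Transfer each piece to the horizontal axis through the centroid using Ī + A·d² with d = y − 124.133:
  bottom flange: d = -117.133 mm → contributes +57 693 509 mm⁴
  web: d = -0.133328 mm → contributes +10 648 047 mm⁴
  top flange: d = 116.867 mm → contributes +57 431 440 mm⁴
  hole: d = -117.133 mm → contributes −172 426 mm⁴
Total I = 125 600 570 mm⁴.

I_xx ≈ 1.256 × 10⁸ mm⁴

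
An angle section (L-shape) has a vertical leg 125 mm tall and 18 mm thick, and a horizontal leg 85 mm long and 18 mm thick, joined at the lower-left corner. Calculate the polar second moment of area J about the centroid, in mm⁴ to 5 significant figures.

J ≈ 7.1396 × 10⁶ mm⁴

Decompose the section into non-overlapping parts with the origin at the bottom-left of its bounding rectangle.
Vertical leg: 18 × 125, A = 2 250 mm², y = 62.5 mm, Ī = 2 929 688 mm⁴.
Horizontal leg (remainder): 67 × 18, A = 1 206 mm², y = 9 mm, Ī = 32 562 mm⁴.
Centroid: ȳ = ΣA·y / ΣA = 43.83073 mm.
Transfer each piece to the centroidal x-axis using Ī + A·d² with d = y − 43.83073:
  vertical leg: d = 18.66927 mm → contributes +3 713 906 mm⁴
  horizontal leg (remainder): d = -34.83073 mm → contributes +1 495 657 mm⁴
Total I = 5 209 563 mm⁴.
For the y-axis: x̄ = 23.83073 mm.
Repeating about the centroidal y-axis gives I_y = 1 930 083 mm⁴.
Polar second moment: J = I_x + I_y = 7 139 646 mm⁴.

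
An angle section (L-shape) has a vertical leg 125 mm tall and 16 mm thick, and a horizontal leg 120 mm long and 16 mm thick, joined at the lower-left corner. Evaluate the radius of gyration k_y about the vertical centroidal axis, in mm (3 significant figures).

k_y ≈ 36.2 mm

Split into non-overlapping primitives; take the origin at the lower-left of the bounding box.
Vertical leg: 16 × 125, A = 2 000 mm², x = 8 mm, Ī = 42 667 mm⁴.
Horizontal leg (remainder): 104 × 16, A = 1 664 mm², x = 68 mm, Ī = 1 499 819 mm⁴.
Centroid: x̄ = ΣA·x / ΣA = 35.249 mm.
Transfer each piece to the vertical centroidal axis using Ī + A·d² with d = x − 35.249:
  vertical leg: d = -27.249 mm → contributes +1 527 673 mm⁴
  horizontal leg (remainder): d = 32.751 mm → contributes +3 284 682 mm⁴
Total I = 4 812 354 mm⁴.
Radius of gyration: k = √(I/A) = √(4 812 354 / 3 664) = 36.241 mm.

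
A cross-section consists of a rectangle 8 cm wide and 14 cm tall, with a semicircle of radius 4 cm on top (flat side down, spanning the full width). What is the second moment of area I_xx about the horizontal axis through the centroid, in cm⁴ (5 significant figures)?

Split into non-overlapping primitives; take the origin at the lower-left of the bounding box.
Rectangular body: 8 × 14, A = 112 cm², y = 7 cm, Ī = 1829.333 cm⁴.
Semicircular cap: semicircle r = 4, A = 25.13274 cm², y = 15.69765 cm, Ī = 28.09778 cm⁴.
Centroid: ȳ = ΣA·y / ΣA = 8.594046 cm.
Transfer each piece to the horizontal axis through the centroid using Ī + A·d² with d = y − 8.594046:
  rectangular body: d = -1.594046 cm → contributes +2113.923 cm⁴
  semicircular cap: d = 7.103607 cm → contributes +1296.327 cm⁴
Total I = 3410.25 cm⁴.

I_xx ≈ 3410.3 cm⁴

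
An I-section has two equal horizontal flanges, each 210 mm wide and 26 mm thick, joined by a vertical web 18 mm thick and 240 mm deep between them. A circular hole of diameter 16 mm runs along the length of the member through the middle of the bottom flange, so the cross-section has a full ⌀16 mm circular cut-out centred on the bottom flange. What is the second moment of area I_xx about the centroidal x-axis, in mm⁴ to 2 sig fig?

Split into non-overlapping primitives; take the origin at the lower-left of the bounding box.
Bottom flange: 210 × 26, A = 5 460 mm², y = 13 mm, Ī = 307 580 mm⁴.
Web: 18 × 240, A = 4 320 mm², y = 146 mm, Ī = 20 736 000 mm⁴.
Top flange: 210 × 26, A = 5 460 mm², y = 279 mm, Ī = 307 580 mm⁴.
Hole (subtracted): ⌀16, A = 201.1 mm², y = 13 mm, Ī = 3 217 mm⁴.
Centroid: ȳ = ΣA·y / ΣA = 147.8 mm.
Transfer each piece to the centroidal x-axis using Ī + A·d² with d = y − 147.8:
  bottom flange: d = -134.8 mm → contributes +99 489 273 mm⁴
  web: d = -1.778 mm → contributes +20 749 659 mm⁴
  top flange: d = 131.2 mm → contributes +94 324 294 mm⁴
  hole: d = -134.8 mm → contributes −3 655 536 mm⁴
Total I = 210 907 689 mm⁴.

I_xx ≈ 2.1 × 10⁸ mm⁴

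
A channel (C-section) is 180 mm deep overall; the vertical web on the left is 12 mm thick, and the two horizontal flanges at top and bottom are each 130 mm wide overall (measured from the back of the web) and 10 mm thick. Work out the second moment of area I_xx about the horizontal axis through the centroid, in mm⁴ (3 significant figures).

Break the section into simple shapes (no overlaps), measuring from the bottom-left corner of the bounding box.
Web: 12 × 180, A = 2 160 mm², y = 90 mm, Ī = 5 832 000 mm⁴.
Top flange (beyond web): 118 × 10, A = 1 180 mm², y = 175 mm, Ī = 9833.3 mm⁴.
Bottom flange (beyond web): 118 × 10, A = 1 180 mm², y = 5 mm, Ī = 9833.3 mm⁴.
By symmetry the centroid is at mid-height, ȳ = 90 mm.
Transfer each piece to the horizontal axis through the centroid using Ī + A·d² with d = y − 90:
  web: d = 0 mm → contributes +5 832 000 mm⁴
  top flange (beyond web): d = 85 mm → contributes +8 535 333 mm⁴
  bottom flange (beyond web): d = -85 mm → contributes +8 535 333 mm⁴
Total I = 22 902 667 mm⁴.

I_xx ≈ 2.29 × 10⁷ mm⁴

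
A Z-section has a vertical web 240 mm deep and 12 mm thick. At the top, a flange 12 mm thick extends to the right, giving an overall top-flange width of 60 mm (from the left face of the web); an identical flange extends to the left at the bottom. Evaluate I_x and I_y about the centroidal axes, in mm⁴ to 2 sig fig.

Break the section into simple shapes (no overlaps), measuring from the bottom-left corner of the bounding box.
Web: 12 × 240, A = 2 880 mm², y = 120 mm, Ī = 13 824 000 mm⁴.
Top flange (beyond web): 48 × 12, A = 576 mm², y = 234 mm, Ī = 6 912 mm⁴.
Bottom flange (beyond web): 48 × 12, A = 576 mm², y = 6 mm, Ī = 6 912 mm⁴.
Centroid: ȳ = ΣA·y / ΣA = 120 mm.
Transfer each piece to the centroidal x-axis using Ī + A·d² with d = y − 120:
  web: d = 0 mm → contributes +13 824 000 mm⁴
  top flange (beyond web): d = 114 mm → contributes +7 492 608 mm⁴
  bottom flange (beyond web): d = -114 mm → contributes +7 492 608 mm⁴
Total I = 28 809 216 mm⁴.
For the y-axis: x̄ = 54 mm.
Repeating about the centroidal y-axis gives I_y = 1 292 544 mm⁴.

I_x ≈ 2.9 × 10⁷ mm⁴, I_y ≈ 1.3 × 10⁶ mm⁴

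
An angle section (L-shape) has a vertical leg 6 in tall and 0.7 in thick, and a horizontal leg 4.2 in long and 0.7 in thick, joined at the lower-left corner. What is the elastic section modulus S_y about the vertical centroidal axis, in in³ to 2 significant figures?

Treat the section as a set of non-overlapping primitives; coordinates are from the bounding-box lower-left.
Vertical leg: 0.7 × 6, A = 4.2 in², x = 0.35 in, Ī = 0.1715 in⁴.
Horizontal leg (remainder): 3.5 × 0.7, A = 2.45 in², x = 2.45 in, Ī = 2.501 in⁴.
Centroid: x̄ = ΣA·x / ΣA = 1.124 in.
Transfer each piece to the vertical centroidal axis using Ī + A·d² with d = x − 1.124:
  vertical leg: d = -0.7737 in → contributes +2.686 in⁴
  horizontal leg (remainder): d = 1.326 in → contributes +6.811 in⁴
Total I = 9.496 in⁴.
Extreme fibre distance c = 3.076 in; S = I/c = 3.087 in³.

S_y ≈ 3.1 in³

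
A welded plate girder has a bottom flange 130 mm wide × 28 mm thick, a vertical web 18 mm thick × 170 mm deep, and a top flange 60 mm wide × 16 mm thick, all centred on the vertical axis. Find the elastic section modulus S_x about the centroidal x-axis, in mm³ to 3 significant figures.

Break the section into simple shapes (no overlaps), measuring from the bottom-left corner of the bounding box.
Bottom plate: 130 × 28, A = 3 640 mm², y = 14 mm, Ī = 237 813 mm⁴.
Web plate: 18 × 170, A = 3 060 mm², y = 113 mm, Ī = 7 369 500 mm⁴.
Top plate: 60 × 16, A = 960 mm², y = 206 mm, Ī = 20 480 mm⁴.
Centroid: ȳ = ΣA·y / ΣA = 77.611 mm.
Transfer each piece to the centroidal x-axis using Ī + A·d² with d = y − 77.611:
  bottom plate: d = -63.611 mm → contributes +14 966 546 mm⁴
  web plate: d = 35.389 mm → contributes +11 201 794 mm⁴
  top plate: d = 128.39 mm → contributes +15 844 874 mm⁴
Total I = 42 013 214 mm⁴.
Extreme fibre distance c = 136.39 mm; S = I/c = 308 040 mm³.

S_x ≈ 3.08 × 10⁵ mm³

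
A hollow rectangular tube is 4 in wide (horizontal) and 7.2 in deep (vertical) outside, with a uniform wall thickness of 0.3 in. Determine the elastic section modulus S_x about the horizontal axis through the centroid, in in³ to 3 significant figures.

S_x ≈ 11.9 in³

Break the section into simple shapes (no overlaps), measuring from the bottom-left corner of the bounding box.
Outer rectangle: 4 × 7.2, A = 28.8 in², y = 3.6 in, Ī = 124.42 in⁴.
Inner void (subtracted): 3.4 × 6.6, A = 22.44 in², y = 3.6 in, Ī = 81.457 in⁴.
By symmetry the centroid is at mid-height, ȳ = 3.6 in.
All pieces are centred on the horizontal axis through the centroid, so I = ΣĪ (holes subtracted) = 42.959 in⁴.
Extreme fibre distance c = 3.6 in; S = I/c = 11.933 in³.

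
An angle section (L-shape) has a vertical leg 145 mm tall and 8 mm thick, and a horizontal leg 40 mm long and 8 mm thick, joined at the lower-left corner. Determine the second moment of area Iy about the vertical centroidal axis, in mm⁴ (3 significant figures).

Decompose the section into non-overlapping parts with the origin at the bottom-left of its bounding rectangle.
Vertical leg: 8 × 145, A = 1 160 mm², x = 4 mm, Ī = 6186.7 mm⁴.
Horizontal leg (remainder): 32 × 8, A = 256 mm², x = 24 mm, Ī = 21 845 mm⁴.
Centroid: x̄ = ΣA·x / ΣA = 7.6158 mm.
Transfer each piece to the vertical centroidal axis using Ī + A·d² with d = x − 7.6158:
  vertical leg: d = -3.6158 mm → contributes +21 353 mm⁴
  horizontal leg (remainder): d = 16.384 mm → contributes +90 566 mm⁴
Total I = 111 919 mm⁴.

Iy ≈ 1.12 × 10⁵ mm⁴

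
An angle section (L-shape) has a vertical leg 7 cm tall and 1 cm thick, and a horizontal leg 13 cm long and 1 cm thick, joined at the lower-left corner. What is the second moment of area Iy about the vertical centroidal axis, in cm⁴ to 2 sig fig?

Iy ≈ 330 cm⁴

Split into non-overlapping primitives; take the origin at the lower-left of the bounding box.
Vertical leg: 1 × 7, A = 7 cm², x = 0.5 cm, Ī = 0.5833 cm⁴.
Horizontal leg (remainder): 12 × 1, A = 12 cm², x = 7 cm, Ī = 144 cm⁴.
Centroid: x̄ = ΣA·x / ΣA = 4.605 cm.
Transfer each piece to the vertical centroidal axis using Ī + A·d² with d = x − 4.605:
  vertical leg: d = -4.105 cm → contributes +118.6 cm⁴
  horizontal leg (remainder): d = 2.395 cm → contributes +212.8 cm⁴
Total I = 331.4 cm⁴.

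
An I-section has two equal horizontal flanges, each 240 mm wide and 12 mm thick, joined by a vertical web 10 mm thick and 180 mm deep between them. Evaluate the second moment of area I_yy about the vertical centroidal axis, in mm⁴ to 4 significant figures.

Decompose the section into non-overlapping parts with the origin at the bottom-left of its bounding rectangle.
Bottom flange: 240 × 12, A = 2 880 mm², x = 120 mm, Ī = 13 824 000 mm⁴.
Web: 10 × 180, A = 1 800 mm², x = 120 mm, Ī = 15 000 mm⁴.
Top flange: 240 × 12, A = 2 880 mm², x = 120 mm, Ī = 13 824 000 mm⁴.
By symmetry the centroid is at mid-width, x̄ = 120 mm.
All pieces are centred on the vertical centroidal axis, so I = ΣĪ = 27 663 000 mm⁴.

I_yy ≈ 2.766 × 10⁷ mm⁴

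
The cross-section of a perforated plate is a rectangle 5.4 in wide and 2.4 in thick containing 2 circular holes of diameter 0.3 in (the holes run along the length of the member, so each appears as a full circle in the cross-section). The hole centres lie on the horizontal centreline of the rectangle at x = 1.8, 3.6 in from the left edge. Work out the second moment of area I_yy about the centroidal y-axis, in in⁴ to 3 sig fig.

Treat the section as a set of non-overlapping primitives; coordinates are from the bounding-box lower-left.
Plate: 5.4 × 2.4, A = 12.96 in², x = 2.7 in, Ī = 31.493 in⁴.
Hole 1 (subtracted): ⌀0.3, A = 0.070686 in², x = 1.8 in, Ī = 0.00039761 in⁴.
Hole 2 (subtracted): ⌀0.3, A = 0.070686 in², x = 3.6 in, Ī = 0.00039761 in⁴.
By symmetry the centroid is at mid-width, x̄ = 2.7 in.
Transfer each piece to the centroidal y-axis using Ī + A·d² with d = x − 2.7:
  plate: d = 0 in → contributes +31.493 in⁴
  hole 1: d = -0.9 in → contributes −0.057653 in⁴
  hole 2: d = 0.9 in → contributes −0.057653 in⁴
Total I = 31.377 in⁴.

I_yy ≈ 31.4 in⁴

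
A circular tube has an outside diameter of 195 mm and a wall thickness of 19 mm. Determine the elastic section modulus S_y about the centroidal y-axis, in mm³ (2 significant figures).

Break the section into simple shapes (no overlaps), measuring from the bottom-left corner of the bounding box.
Outer circle: ⌀195, A = 29 865 mm², x = 97.5 mm, Ī = 70 975 481 mm⁴.
Bore (subtracted): ⌀157, A = 19 359 mm², x = 97.5 mm, Ī = 29 824 180 mm⁴.
By symmetry the centroid is at mid-width, x̄ = 97.5 mm.
All pieces are centred on the centroidal y-axis, so I = ΣĪ (holes subtracted) = 41 151 301 mm⁴.
Extreme fibre distance c = 97.5 mm; S = I/c = 422 065 mm³.

S_y ≈ 4.2 × 10⁵ mm³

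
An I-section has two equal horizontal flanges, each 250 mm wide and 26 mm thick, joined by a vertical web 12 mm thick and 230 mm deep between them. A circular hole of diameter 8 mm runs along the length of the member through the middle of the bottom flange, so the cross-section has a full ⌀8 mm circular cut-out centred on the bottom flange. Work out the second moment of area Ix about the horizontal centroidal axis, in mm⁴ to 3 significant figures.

Break the section into simple shapes (no overlaps), measuring from the bottom-left corner of the bounding box.
Bottom flange: 250 × 26, A = 6 500 mm², y = 13 mm, Ī = 366 167 mm⁴.
Web: 12 × 230, A = 2 760 mm², y = 141 mm, Ī = 12 167 000 mm⁴.
Top flange: 250 × 26, A = 6 500 mm², y = 269 mm, Ī = 366 167 mm⁴.
Hole (subtracted): ⌀8, A = 50.265 mm², y = 13 mm, Ī = 201.06 mm⁴.
Centroid: ȳ = ΣA·y / ΣA = 141.41 mm.
Transfer each piece to the horizontal centroidal axis using Ī + A·d² with d = y − 141.41:
  bottom flange: d = -128.41 mm → contributes +107 544 754 mm⁴
  web: d = -0.40955 mm → contributes +12 167 463 mm⁴
  top flange: d = 127.59 mm → contributes +106 181 759 mm⁴
  hole: d = -128.41 mm → contributes −829 029 mm⁴
Total I = 225 064 948 mm⁴.

Ix ≈ 2.25 × 10⁸ mm⁴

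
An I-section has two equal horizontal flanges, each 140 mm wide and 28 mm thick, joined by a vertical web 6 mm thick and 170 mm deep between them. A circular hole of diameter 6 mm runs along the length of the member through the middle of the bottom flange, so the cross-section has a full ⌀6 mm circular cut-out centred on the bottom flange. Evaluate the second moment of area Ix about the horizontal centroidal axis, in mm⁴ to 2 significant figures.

Ix ≈ 8.0 × 10⁷ mm⁴

Split into non-overlapping primitives; take the origin at the lower-left of the bounding box.
Bottom flange: 140 × 28, A = 3 920 mm², y = 14 mm, Ī = 256 107 mm⁴.
Web: 6 × 170, A = 1 020 mm², y = 113 mm, Ī = 2 456 500 mm⁴.
Top flange: 140 × 28, A = 3 920 mm², y = 212 mm, Ī = 256 107 mm⁴.
Hole (subtracted): ⌀6, A = 28.27 mm², y = 14 mm, Ī = 63.62 mm⁴.
Centroid: ȳ = ΣA·y / ΣA = 113.3 mm.
Transfer each piece to the horizontal centroidal axis using Ī + A·d² with d = y − 113.3:
  bottom flange: d = -99.32 mm → contributes +38 922 419 mm⁴
  web: d = -0.3169 mm → contributes +2 456 602 mm⁴
  top flange: d = 98.68 mm → contributes +38 430 421 mm⁴
  hole: d = -99.32 mm → contributes −278 958 mm⁴
Total I = 79 530 486 mm⁴.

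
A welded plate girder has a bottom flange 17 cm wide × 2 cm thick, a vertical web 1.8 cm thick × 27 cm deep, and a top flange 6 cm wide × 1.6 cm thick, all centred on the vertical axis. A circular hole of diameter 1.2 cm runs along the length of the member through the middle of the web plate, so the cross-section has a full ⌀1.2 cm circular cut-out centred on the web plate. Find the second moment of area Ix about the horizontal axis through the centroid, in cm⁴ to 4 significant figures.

Ix ≈ 1.069 × 10⁴ cm⁴

Treat the section as a set of non-overlapping primitives; coordinates are from the bounding-box lower-left.
Bottom plate: 17 × 2, A = 34 cm², y = 1 cm, Ī = 11.3333 cm⁴.
Web plate: 1.8 × 27, A = 48.6 cm², y = 15.5 cm, Ī = 2952.45 cm⁴.
Top plate: 6 × 1.6, A = 9.6 cm², y = 29.8 cm, Ī = 2.048 cm⁴.
Hole (subtracted): ⌀1.2, A = 1.13097 cm², y = 15.5 cm, Ī = 0.101788 cm⁴.
Centroid: ȳ = ΣA·y / ΣA = 11.594 cm.
Transfer each piece to the horizontal axis through the centroid using Ī + A·d² with d = y − 11.594:
  bottom plate: d = -10.594 cm → contributes +3827.22 cm⁴
  web plate: d = 3.90605 cm → contributes +3693.95 cm⁴
  top plate: d = 18.206 cm → contributes +3184.07 cm⁴
  hole: d = 3.90605 cm → contributes −17.3573 cm⁴
Total I = 10687.9 cm⁴.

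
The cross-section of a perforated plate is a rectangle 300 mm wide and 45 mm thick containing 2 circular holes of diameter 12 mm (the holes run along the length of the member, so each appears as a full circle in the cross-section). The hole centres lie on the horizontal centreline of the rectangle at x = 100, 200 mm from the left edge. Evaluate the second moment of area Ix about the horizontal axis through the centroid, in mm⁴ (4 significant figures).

Ix ≈ 2.276 × 10⁶ mm⁴

Split into non-overlapping primitives; take the origin at the lower-left of the bounding box.
Plate: 300 × 45, A = 13 500 mm², y = 22.5 mm, Ī = 2 278 125 mm⁴.
Hole 1 (subtracted): ⌀12, A = 113.097 mm², y = 22.5 mm, Ī = 1017.88 mm⁴.
Hole 2 (subtracted): ⌀12, A = 113.097 mm², y = 22.5 mm, Ī = 1017.88 mm⁴.
By symmetry the centroid is at mid-height, ȳ = 22.5 mm.
All pieces are centred on the horizontal axis through the centroid, so I = ΣĪ (holes subtracted) = 2 276 089 mm⁴.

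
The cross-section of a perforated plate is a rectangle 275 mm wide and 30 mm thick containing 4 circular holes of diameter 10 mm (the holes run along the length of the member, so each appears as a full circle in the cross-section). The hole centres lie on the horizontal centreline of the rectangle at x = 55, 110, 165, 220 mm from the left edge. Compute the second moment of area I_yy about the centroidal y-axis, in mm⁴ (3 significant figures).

I_yy ≈ 5.08 × 10⁷ mm⁴

Break the section into simple shapes (no overlaps), measuring from the bottom-left corner of the bounding box.
Plate: 275 × 30, A = 8 250 mm², x = 137.5 mm, Ī = 51 992 188 mm⁴.
Hole 1 (subtracted): ⌀10, A = 78.54 mm², x = 55 mm, Ī = 490.87 mm⁴.
Hole 2 (subtracted): ⌀10, A = 78.54 mm², x = 110 mm, Ī = 490.87 mm⁴.
Hole 3 (subtracted): ⌀10, A = 78.54 mm², x = 165 mm, Ī = 490.87 mm⁴.
Hole 4 (subtracted): ⌀10, A = 78.54 mm², x = 220 mm, Ī = 490.87 mm⁴.
By symmetry the centroid is at mid-width, x̄ = 137.5 mm.
Transfer each piece to the centroidal y-axis using Ī + A·d² with d = x − 137.5:
  plate: d = 0 mm → contributes +51 992 188 mm⁴
  hole 1: d = -82.5 mm → contributes −535 052 mm⁴
  hole 2: d = -27.5 mm → contributes −59 887 mm⁴
  hole 3: d = 27.5 mm → contributes −59 887 mm⁴
  hole 4: d = 82.5 mm → contributes −535 052 mm⁴
Total I = 50 802 309 mm⁴.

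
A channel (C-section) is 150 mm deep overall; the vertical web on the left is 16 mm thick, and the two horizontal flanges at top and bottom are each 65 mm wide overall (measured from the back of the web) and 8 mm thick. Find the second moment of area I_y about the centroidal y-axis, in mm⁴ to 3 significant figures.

Treat the section as a set of non-overlapping primitives; coordinates are from the bounding-box lower-left.
Web: 16 × 150, A = 2 400 mm², x = 8 mm, Ī = 51 200 mm⁴.
Top flange (beyond web): 49 × 8, A = 392 mm², x = 40.5 mm, Ī = 78 433 mm⁴.
Bottom flange (beyond web): 49 × 8, A = 392 mm², x = 40.5 mm, Ī = 78 433 mm⁴.
Centroid: x̄ = ΣA·x / ΣA = 16.003 mm.
Transfer each piece to the centroidal y-axis using Ī + A·d² with d = x − 16.003:
  web: d = -8.0025 mm → contributes +204 896 mm⁴
  top flange (beyond web): d = 24.497 mm → contributes +313 682 mm⁴
  bottom flange (beyond web): d = 24.497 mm → contributes +313 682 mm⁴
Total I = 832 261 mm⁴.

I_y ≈ 8.32 × 10⁵ mm⁴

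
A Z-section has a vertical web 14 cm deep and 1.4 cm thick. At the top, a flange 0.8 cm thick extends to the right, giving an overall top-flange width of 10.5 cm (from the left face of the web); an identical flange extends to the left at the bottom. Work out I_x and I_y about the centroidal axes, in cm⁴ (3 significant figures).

Treat the section as a set of non-overlapping primitives; coordinates are from the bounding-box lower-left.
Web: 1.4 × 14, A = 19.6 cm², y = 7 cm, Ī = 320.13 cm⁴.
Top flange (beyond web): 9.1 × 0.8, A = 7.28 cm², y = 13.6 cm, Ī = 0.38827 cm⁴.
Bottom flange (beyond web): 9.1 × 0.8, A = 7.28 cm², y = 0.4 cm, Ī = 0.38827 cm⁴.
Centroid: ȳ = ΣA·y / ΣA = 7 cm.
Transfer each piece to the centroidal x-axis using Ī + A·d² with d = y − 7:
  web: d = 0 cm → contributes +320.13 cm⁴
  top flange (beyond web): d = 6.6 cm → contributes +317.51 cm⁴
  bottom flange (beyond web): d = -6.6 cm → contributes +317.51 cm⁴
Total I = 955.14 cm⁴.
For the y-axis: x̄ = 9.8 cm.
Repeating about the centroidal y-axis gives I_y = 504.99 cm⁴.

I_x ≈ 955 cm⁴, I_y ≈ 505 cm⁴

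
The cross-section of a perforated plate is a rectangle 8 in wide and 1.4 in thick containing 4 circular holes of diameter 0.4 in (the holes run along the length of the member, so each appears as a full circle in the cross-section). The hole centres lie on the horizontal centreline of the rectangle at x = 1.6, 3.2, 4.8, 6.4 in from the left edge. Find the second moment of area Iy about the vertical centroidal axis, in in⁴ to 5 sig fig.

Iy ≈ 58.120 in⁴

Treat the section as a set of non-overlapping primitives; coordinates are from the bounding-box lower-left.
Plate: 8 × 1.4, A = 11.2 in², x = 4 in, Ī = 59.73333 in⁴.
Hole 1 (subtracted): ⌀0.4, A = 0.1256637 in², x = 1.6 in, Ī = 0.001256637 in⁴.
Hole 2 (subtracted): ⌀0.4, A = 0.1256637 in², x = 3.2 in, Ī = 0.001256637 in⁴.
Hole 3 (subtracted): ⌀0.4, A = 0.1256637 in², x = 4.8 in, Ī = 0.001256637 in⁴.
Hole 4 (subtracted): ⌀0.4, A = 0.1256637 in², x = 6.4 in, Ī = 0.001256637 in⁴.
By symmetry the centroid is at mid-width, x̄ = 4 in.
Transfer each piece to the vertical centroidal axis using Ī + A·d² with d = x − 4:
  plate: d = 0 in → contributes +59.73333 in⁴
  hole 1: d = -2.4 in → contributes −0.7250796 in⁴
  hole 2: d = -0.8 in → contributes −0.08168141 in⁴
  hole 3: d = 0.8 in → contributes −0.08168141 in⁴
  hole 4: d = 2.4 in → contributes −0.7250796 in⁴
Total I = 58.11981 in⁴.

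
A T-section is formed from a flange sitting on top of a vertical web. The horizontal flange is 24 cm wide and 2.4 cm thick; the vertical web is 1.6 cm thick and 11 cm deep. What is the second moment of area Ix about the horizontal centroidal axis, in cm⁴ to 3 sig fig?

Split into non-overlapping primitives; take the origin at the lower-left of the bounding box.
Flange: 24 × 2.4, A = 57.6 cm², y = 12.2 cm, Ī = 27.648 cm⁴.
Web: 1.6 × 11, A = 17.6 cm², y = 5.5 cm, Ī = 177.47 cm⁴.
Centroid: ȳ = ΣA·y / ΣA = 10.632 cm.
Transfer each piece to the horizontal centroidal axis using Ī + A·d² with d = y − 10.632:
  flange: d = 1.5681 cm → contributes +169.28 cm⁴
  web: d = -5.1319 cm → contributes +640.99 cm⁴
Total I = 810.27 cm⁴.

Ix ≈ 810 cm⁴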